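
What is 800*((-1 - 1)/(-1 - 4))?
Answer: 320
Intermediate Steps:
800*((-1 - 1)/(-1 - 4)) = 800*(-2/(-5)) = 800*(-2*(-⅕)) = 800*(⅖) = 320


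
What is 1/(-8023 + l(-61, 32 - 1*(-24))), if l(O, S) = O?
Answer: -1/8084 ≈ -0.00012370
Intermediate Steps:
1/(-8023 + l(-61, 32 - 1*(-24))) = 1/(-8023 - 61) = 1/(-8084) = -1/8084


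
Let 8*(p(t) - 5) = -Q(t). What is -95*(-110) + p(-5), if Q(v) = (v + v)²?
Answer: 20885/2 ≈ 10443.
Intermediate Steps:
Q(v) = 4*v² (Q(v) = (2*v)² = 4*v²)
p(t) = 5 - t²/2 (p(t) = 5 + (-4*t²)/8 = 5 - t²/2)
-95*(-110) + p(-5) = -95*(-110) + (5 - ½*(-5)²) = 10450 + (5 - ½*25) = 10450 + (5 - 25/2) = 10450 - 15/2 = 20885/2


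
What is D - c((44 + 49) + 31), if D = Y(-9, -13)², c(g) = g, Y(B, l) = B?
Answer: -43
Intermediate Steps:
D = 81 (D = (-9)² = 81)
D - c((44 + 49) + 31) = 81 - ((44 + 49) + 31) = 81 - (93 + 31) = 81 - 1*124 = 81 - 124 = -43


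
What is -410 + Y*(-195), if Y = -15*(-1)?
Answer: -3335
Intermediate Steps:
Y = 15
-410 + Y*(-195) = -410 + 15*(-195) = -410 - 2925 = -3335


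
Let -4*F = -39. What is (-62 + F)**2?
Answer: 43681/16 ≈ 2730.1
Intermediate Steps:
F = 39/4 (F = -1/4*(-39) = 39/4 ≈ 9.7500)
(-62 + F)**2 = (-62 + 39/4)**2 = (-209/4)**2 = 43681/16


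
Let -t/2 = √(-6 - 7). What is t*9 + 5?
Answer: 5 - 18*I*√13 ≈ 5.0 - 64.9*I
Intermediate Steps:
t = -2*I*√13 (t = -2*√(-6 - 7) = -2*I*√13 ≈ -7.2111*I)
t*9 + 5 = -2*I*√13*9 + 5 = -18*I*√13 + 5 = 5 - 18*I*√13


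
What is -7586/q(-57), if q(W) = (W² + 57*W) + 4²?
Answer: -3793/8 ≈ -474.13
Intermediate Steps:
q(W) = 16 + W² + 57*W (q(W) = (W² + 57*W) + 16 = 16 + W² + 57*W)
-7586/q(-57) = -7586/(16 + (-57)² + 57*(-57)) = -7586/(16 + 3249 - 3249) = -7586/16 = -7586*1/16 = -3793/8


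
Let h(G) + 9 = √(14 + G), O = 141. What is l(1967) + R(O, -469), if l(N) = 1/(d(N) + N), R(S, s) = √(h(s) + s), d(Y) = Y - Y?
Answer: 1/1967 + √(-478 + I*√455) ≈ 0.48821 + 21.869*I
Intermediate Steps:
h(G) = -9 + √(14 + G)
d(Y) = 0
R(S, s) = √(-9 + s + √(14 + s)) (R(S, s) = √((-9 + √(14 + s)) + s) = √(-9 + s + √(14 + s)))
l(N) = 1/N (l(N) = 1/(0 + N) = 1/N)
l(1967) + R(O, -469) = 1/1967 + √(-9 - 469 + √(14 - 469)) = 1/1967 + √(-9 - 469 + √(-455)) = 1/1967 + √(-9 - 469 + I*√455) = 1/1967 + √(-478 + I*√455)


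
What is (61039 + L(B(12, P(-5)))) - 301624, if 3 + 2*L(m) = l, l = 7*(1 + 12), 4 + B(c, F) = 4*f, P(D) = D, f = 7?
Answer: -240541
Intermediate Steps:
B(c, F) = 24 (B(c, F) = -4 + 4*7 = -4 + 28 = 24)
l = 91 (l = 7*13 = 91)
L(m) = 44 (L(m) = -3/2 + (1/2)*91 = -3/2 + 91/2 = 44)
(61039 + L(B(12, P(-5)))) - 301624 = (61039 + 44) - 301624 = 61083 - 301624 = -240541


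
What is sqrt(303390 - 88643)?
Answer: sqrt(214747) ≈ 463.41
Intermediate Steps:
sqrt(303390 - 88643) = sqrt(214747)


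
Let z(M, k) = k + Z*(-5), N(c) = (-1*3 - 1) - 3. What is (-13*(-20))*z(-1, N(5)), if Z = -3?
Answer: 2080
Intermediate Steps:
N(c) = -7 (N(c) = (-3 - 1) - 3 = -4 - 3 = -7)
z(M, k) = 15 + k (z(M, k) = k - 3*(-5) = k + 15 = 15 + k)
(-13*(-20))*z(-1, N(5)) = (-13*(-20))*(15 - 7) = 260*8 = 2080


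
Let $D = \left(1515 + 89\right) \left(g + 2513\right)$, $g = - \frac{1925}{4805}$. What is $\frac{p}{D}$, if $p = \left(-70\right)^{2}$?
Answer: $\frac{168175}{138322544} \approx 0.0012158$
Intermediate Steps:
$g = - \frac{385}{961}$ ($g = \left(-1925\right) \frac{1}{4805} = - \frac{385}{961} \approx -0.40062$)
$p = 4900$
$D = \frac{3873031232}{961}$ ($D = \left(1515 + 89\right) \left(- \frac{385}{961} + 2513\right) = 1604 \cdot \frac{2414608}{961} = \frac{3873031232}{961} \approx 4.0302 \cdot 10^{6}$)
$\frac{p}{D} = \frac{4900}{\frac{3873031232}{961}} = 4900 \cdot \frac{961}{3873031232} = \frac{168175}{138322544}$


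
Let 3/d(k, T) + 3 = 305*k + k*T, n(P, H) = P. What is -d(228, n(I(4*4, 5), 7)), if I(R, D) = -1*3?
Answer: -1/22951 ≈ -4.3571e-5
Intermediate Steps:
I(R, D) = -3
d(k, T) = 3/(-3 + 305*k + T*k) (d(k, T) = 3/(-3 + (305*k + k*T)) = 3/(-3 + (305*k + T*k)) = 3/(-3 + 305*k + T*k))
-d(228, n(I(4*4, 5), 7)) = -3/(-3 + 305*228 - 3*228) = -3/(-3 + 69540 - 684) = -3/68853 = -1*1/22951 = -1/22951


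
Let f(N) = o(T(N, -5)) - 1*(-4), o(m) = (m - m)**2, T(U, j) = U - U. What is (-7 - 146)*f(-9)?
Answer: -612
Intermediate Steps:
T(U, j) = 0
o(m) = 0 (o(m) = 0**2 = 0)
f(N) = 4 (f(N) = 0 - 1*(-4) = 0 + 4 = 4)
(-7 - 146)*f(-9) = (-7 - 146)*4 = -153*4 = -612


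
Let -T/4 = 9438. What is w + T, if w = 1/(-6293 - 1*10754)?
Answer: -643558345/17047 ≈ -37752.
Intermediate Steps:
w = -1/17047 (w = 1/(-6293 - 10754) = 1/(-17047) = -1/17047 ≈ -5.8661e-5)
T = -37752 (T = -4*9438 = -37752)
w + T = -1/17047 - 37752 = -643558345/17047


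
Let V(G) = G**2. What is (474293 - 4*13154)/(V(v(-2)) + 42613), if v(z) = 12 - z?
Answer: 421677/42809 ≈ 9.8502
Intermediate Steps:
(474293 - 4*13154)/(V(v(-2)) + 42613) = (474293 - 4*13154)/((12 - 1*(-2))**2 + 42613) = (474293 - 52616)/((12 + 2)**2 + 42613) = 421677/(14**2 + 42613) = 421677/(196 + 42613) = 421677/42809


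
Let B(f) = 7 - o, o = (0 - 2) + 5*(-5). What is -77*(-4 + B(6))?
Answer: -2310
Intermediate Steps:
o = -27 (o = -2 - 25 = -27)
B(f) = 34 (B(f) = 7 - 1*(-27) = 7 + 27 = 34)
-77*(-4 + B(6)) = -77*(-4 + 34) = -77*30 = -2310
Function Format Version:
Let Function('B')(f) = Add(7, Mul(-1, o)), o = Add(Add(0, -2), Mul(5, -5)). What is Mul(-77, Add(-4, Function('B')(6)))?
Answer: -2310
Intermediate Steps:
o = -27 (o = Add(-2, -25) = -27)
Function('B')(f) = 34 (Function('B')(f) = Add(7, Mul(-1, -27)) = Add(7, 27) = 34)
Mul(-77, Add(-4, Function('B')(6))) = Mul(-77, Add(-4, 34)) = Mul(-77, 30) = -2310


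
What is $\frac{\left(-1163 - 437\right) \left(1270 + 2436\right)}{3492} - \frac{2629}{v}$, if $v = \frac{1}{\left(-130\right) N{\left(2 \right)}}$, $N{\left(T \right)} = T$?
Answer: $\frac{595248020}{873} \approx 6.8184 \cdot 10^{5}$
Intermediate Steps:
$v = - \frac{1}{260}$ ($v = \frac{1}{\left(-130\right) 2} = \frac{1}{-260} = - \frac{1}{260} \approx -0.0038462$)
$\frac{\left(-1163 - 437\right) \left(1270 + 2436\right)}{3492} - \frac{2629}{v} = \frac{\left(-1163 - 437\right) \left(1270 + 2436\right)}{3492} - \frac{2629}{- \frac{1}{260}} = \left(-1600\right) 3706 \cdot \frac{1}{3492} - -683540 = \left(-5929600\right) \frac{1}{3492} + 683540 = - \frac{1482400}{873} + 683540 = \frac{595248020}{873}$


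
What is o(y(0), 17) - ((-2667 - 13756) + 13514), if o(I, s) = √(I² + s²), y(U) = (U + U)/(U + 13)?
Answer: 2926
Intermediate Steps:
y(U) = 2*U/(13 + U) (y(U) = (2*U)/(13 + U) = 2*U/(13 + U))
o(y(0), 17) - ((-2667 - 13756) + 13514) = √((2*0/(13 + 0))² + 17²) - ((-2667 - 13756) + 13514) = √((2*0/13)² + 289) - (-16423 + 13514) = √((2*0*(1/13))² + 289) - 1*(-2909) = √(0² + 289) + 2909 = √(0 + 289) + 2909 = √289 + 2909 = 17 + 2909 = 2926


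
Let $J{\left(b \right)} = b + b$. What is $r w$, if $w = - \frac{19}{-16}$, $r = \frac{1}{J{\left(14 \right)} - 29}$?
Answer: $- \frac{19}{16} \approx -1.1875$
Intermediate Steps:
$J{\left(b \right)} = 2 b$
$r = -1$ ($r = \frac{1}{2 \cdot 14 - 29} = \frac{1}{28 - 29} = \frac{1}{-1} = -1$)
$w = \frac{19}{16}$ ($w = \left(-19\right) \left(- \frac{1}{16}\right) = \frac{19}{16} \approx 1.1875$)
$r w = \left(-1\right) \frac{19}{16} = - \frac{19}{16}$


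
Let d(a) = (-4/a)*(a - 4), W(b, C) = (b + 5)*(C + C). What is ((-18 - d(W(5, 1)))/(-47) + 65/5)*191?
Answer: 597639/235 ≈ 2543.1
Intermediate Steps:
W(b, C) = 2*C*(5 + b) (W(b, C) = (5 + b)*(2*C) = 2*C*(5 + b))
d(a) = -4*(-4 + a)/a (d(a) = (-4/a)*(-4 + a) = -4*(-4 + a)/a)
((-18 - d(W(5, 1)))/(-47) + 65/5)*191 = ((-18 - (-4 + 16/((2*1*(5 + 5)))))/(-47) + 65/5)*191 = ((-18 - (-4 + 16/((2*1*10))))*(-1/47) + 65*(⅕))*191 = ((-18 - (-4 + 16/20))*(-1/47) + 13)*191 = ((-18 - (-4 + 16*(1/20)))*(-1/47) + 13)*191 = ((-18 - (-4 + ⅘))*(-1/47) + 13)*191 = ((-18 - 1*(-16/5))*(-1/47) + 13)*191 = ((-18 + 16/5)*(-1/47) + 13)*191 = (-74/5*(-1/47) + 13)*191 = (74/235 + 13)*191 = (3129/235)*191 = 597639/235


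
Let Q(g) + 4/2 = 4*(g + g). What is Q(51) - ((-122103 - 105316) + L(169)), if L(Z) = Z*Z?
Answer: 199264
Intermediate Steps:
L(Z) = Z²
Q(g) = -2 + 8*g (Q(g) = -2 + 4*(g + g) = -2 + 4*(2*g) = -2 + 8*g)
Q(51) - ((-122103 - 105316) + L(169)) = (-2 + 8*51) - ((-122103 - 105316) + 169²) = (-2 + 408) - (-227419 + 28561) = 406 - 1*(-198858) = 406 + 198858 = 199264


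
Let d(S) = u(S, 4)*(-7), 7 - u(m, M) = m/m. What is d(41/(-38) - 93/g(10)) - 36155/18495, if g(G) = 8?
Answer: -162589/3699 ≈ -43.955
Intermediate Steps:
u(m, M) = 6 (u(m, M) = 7 - m/m = 7 - 1*1 = 7 - 1 = 6)
d(S) = -42 (d(S) = 6*(-7) = -42)
d(41/(-38) - 93/g(10)) - 36155/18495 = -42 - 36155/18495 = -42 - 1*7231/3699 = -42 - 7231/3699 = -162589/3699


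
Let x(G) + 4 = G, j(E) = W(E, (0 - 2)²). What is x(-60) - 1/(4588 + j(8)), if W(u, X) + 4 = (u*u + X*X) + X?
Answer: -298753/4668 ≈ -64.000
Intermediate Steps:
W(u, X) = -4 + X + X² + u² (W(u, X) = -4 + ((u*u + X*X) + X) = -4 + ((u² + X²) + X) = -4 + ((X² + u²) + X) = -4 + (X + X² + u²) = -4 + X + X² + u²)
j(E) = 16 + E² (j(E) = -4 + (0 - 2)² + ((0 - 2)²)² + E² = -4 + (-2)² + ((-2)²)² + E² = -4 + 4 + 4² + E² = -4 + 4 + 16 + E² = 16 + E²)
x(G) = -4 + G
x(-60) - 1/(4588 + j(8)) = (-4 - 60) - 1/(4588 + (16 + 8²)) = -64 - 1/(4588 + (16 + 64)) = -64 - 1/(4588 + 80) = -64 - 1/4668 = -298753/4668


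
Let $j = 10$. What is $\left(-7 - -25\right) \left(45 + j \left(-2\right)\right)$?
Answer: $450$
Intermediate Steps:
$\left(-7 - -25\right) \left(45 + j \left(-2\right)\right) = \left(-7 - -25\right) \left(45 + 10 \left(-2\right)\right) = \left(-7 + 25\right) \left(45 - 20\right) = 18 \cdot 25 = 450$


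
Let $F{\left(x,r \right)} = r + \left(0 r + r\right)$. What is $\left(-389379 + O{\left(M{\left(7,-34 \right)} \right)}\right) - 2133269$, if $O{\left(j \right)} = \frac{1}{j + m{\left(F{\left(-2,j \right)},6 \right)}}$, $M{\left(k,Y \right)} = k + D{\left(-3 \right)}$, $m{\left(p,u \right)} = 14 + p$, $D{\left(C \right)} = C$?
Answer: $- \frac{65588847}{26} \approx -2.5226 \cdot 10^{6}$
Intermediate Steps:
$F{\left(x,r \right)} = 2 r$ ($F{\left(x,r \right)} = r + \left(0 + r\right) = r + r = 2 r$)
$M{\left(k,Y \right)} = -3 + k$ ($M{\left(k,Y \right)} = k - 3 = -3 + k$)
$O{\left(j \right)} = \frac{1}{14 + 3 j}$ ($O{\left(j \right)} = \frac{1}{j + \left(14 + 2 j\right)} = \frac{1}{14 + 3 j}$)
$\left(-389379 + O{\left(M{\left(7,-34 \right)} \right)}\right) - 2133269 = \left(-389379 + \frac{1}{14 + 3 \left(-3 + 7\right)}\right) - 2133269 = \left(-389379 + \frac{1}{14 + 3 \cdot 4}\right) - 2133269 = \left(-389379 + \frac{1}{14 + 12}\right) - 2133269 = \left(-389379 + \frac{1}{26}\right) - 2133269 = - \frac{10123853}{26} - 2133269 = - \frac{65588847}{26}$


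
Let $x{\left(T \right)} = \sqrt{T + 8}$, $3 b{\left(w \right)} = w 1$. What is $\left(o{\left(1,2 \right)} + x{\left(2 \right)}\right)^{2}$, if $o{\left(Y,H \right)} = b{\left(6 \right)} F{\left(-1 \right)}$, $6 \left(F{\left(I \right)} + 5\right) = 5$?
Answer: $\frac{715}{9} - \frac{50 \sqrt{10}}{3} \approx 26.74$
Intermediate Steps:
$b{\left(w \right)} = \frac{w}{3}$ ($b{\left(w \right)} = \frac{w 1}{3} = \frac{w}{3}$)
$F{\left(I \right)} = - \frac{25}{6}$ ($F{\left(I \right)} = -5 + \frac{1}{6} \cdot 5 = -5 + \frac{5}{6} = - \frac{25}{6}$)
$x{\left(T \right)} = \sqrt{8 + T}$
$o{\left(Y,H \right)} = - \frac{25}{3}$ ($o{\left(Y,H \right)} = \frac{1}{3} \cdot 6 \left(- \frac{25}{6}\right) = 2 \left(- \frac{25}{6}\right) = - \frac{25}{3}$)
$\left(o{\left(1,2 \right)} + x{\left(2 \right)}\right)^{2} = \left(- \frac{25}{3} + \sqrt{8 + 2}\right)^{2} = \left(- \frac{25}{3} + \sqrt{10}\right)^{2}$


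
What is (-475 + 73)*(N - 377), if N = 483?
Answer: -42612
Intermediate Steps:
(-475 + 73)*(N - 377) = (-475 + 73)*(483 - 377) = -402*106 = -42612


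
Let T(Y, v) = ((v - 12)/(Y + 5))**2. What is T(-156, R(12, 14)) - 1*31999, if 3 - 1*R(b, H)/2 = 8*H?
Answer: -729556299/22801 ≈ -31997.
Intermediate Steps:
R(b, H) = 6 - 16*H
T(Y, v) = (-12 + v)**2/(5 + Y)**2 (T(Y, v) = ((-12 + v)/(5 + Y))**2 = (-12 + v)**2/(5 + Y)**2)
T(-156, R(12, 14)) - 1*31999 = (-12 + (6 - 16*14))**2/(5 - 156)**2 - 1*31999 = (-12 + (6 - 224))**2/(-151)**2 - 31999 = (-12 - 218)**2*(1/22801) - 31999 = (-230)**2*(1/22801) - 31999 = 52900*(1/22801) - 31999 = 52900/22801 - 31999 = -729556299/22801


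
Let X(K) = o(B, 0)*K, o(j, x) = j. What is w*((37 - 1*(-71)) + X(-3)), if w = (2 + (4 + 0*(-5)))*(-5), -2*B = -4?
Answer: -3060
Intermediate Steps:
B = 2 (B = -1/2*(-4) = 2)
X(K) = 2*K
w = -30 (w = (2 + (4 + 0))*(-5) = (2 + 4)*(-5) = 6*(-5) = -30)
w*((37 - 1*(-71)) + X(-3)) = -30*((37 - 1*(-71)) + 2*(-3)) = -30*((37 + 71) - 6) = -30*(108 - 6) = -30*102 = -3060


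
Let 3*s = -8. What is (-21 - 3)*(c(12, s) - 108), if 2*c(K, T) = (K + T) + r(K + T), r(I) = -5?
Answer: 2540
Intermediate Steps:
s = -8/3 (s = (⅓)*(-8) = -8/3 ≈ -2.6667)
c(K, T) = -5/2 + K/2 + T/2 (c(K, T) = ((K + T) - 5)/2 = (-5 + K + T)/2 = -5/2 + K/2 + T/2)
(-21 - 3)*(c(12, s) - 108) = (-21 - 3)*((-5/2 + (½)*12 + (½)*(-8/3)) - 108) = -24*((-5/2 + 6 - 4/3) - 108) = -24*(13/6 - 108) = -24*(-635/6) = 2540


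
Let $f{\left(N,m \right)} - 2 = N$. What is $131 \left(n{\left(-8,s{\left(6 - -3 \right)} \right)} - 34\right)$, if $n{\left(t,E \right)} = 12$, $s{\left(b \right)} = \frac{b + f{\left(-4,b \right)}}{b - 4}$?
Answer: $-2882$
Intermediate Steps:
$f{\left(N,m \right)} = 2 + N$
$s{\left(b \right)} = \frac{-2 + b}{-4 + b}$ ($s{\left(b \right)} = \frac{b + \left(2 - 4\right)}{b - 4} = \frac{b - 2}{-4 + b} = \frac{-2 + b}{-4 + b}$)
$131 \left(n{\left(-8,s{\left(6 - -3 \right)} \right)} - 34\right) = 131 \left(12 - 34\right) = 131 \left(-22\right) = -2882$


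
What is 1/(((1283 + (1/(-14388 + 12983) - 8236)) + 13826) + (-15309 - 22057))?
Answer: -1405/42842666 ≈ -3.2794e-5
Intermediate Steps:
1/(((1283 + (1/(-14388 + 12983) - 8236)) + 13826) + (-15309 - 22057)) = 1/(((1283 + (1/(-1405) - 8236)) + 13826) - 37366) = 1/(((1283 + (-1/1405 - 8236)) + 13826) - 37366) = 1/(((1283 - 11571581/1405) + 13826) - 37366) = 1/((-9768966/1405 + 13826) - 37366) = 1/(9656564/1405 - 37366) = 1/(-42842666/1405) = -1405/42842666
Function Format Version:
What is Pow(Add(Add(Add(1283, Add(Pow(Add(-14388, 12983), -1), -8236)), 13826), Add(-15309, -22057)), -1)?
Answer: Rational(-1405, 42842666) ≈ -3.2794e-5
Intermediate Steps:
Pow(Add(Add(Add(1283, Add(Pow(Add(-14388, 12983), -1), -8236)), 13826), Add(-15309, -22057)), -1) = Pow(Add(Add(Add(1283, Add(Pow(-1405, -1), -8236)), 13826), -37366), -1) = Pow(Add(Add(Add(1283, Add(Rational(-1, 1405), -8236)), 13826), -37366), -1) = Pow(Add(Add(Add(1283, Rational(-11571581, 1405)), 13826), -37366), -1) = Pow(Add(Add(Rational(-9768966, 1405), 13826), -37366), -1) = Pow(Add(Rational(9656564, 1405), -37366), -1) = Pow(Rational(-42842666, 1405), -1) = Rational(-1405, 42842666)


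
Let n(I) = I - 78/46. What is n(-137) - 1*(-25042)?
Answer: 572776/23 ≈ 24903.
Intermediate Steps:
n(I) = -39/23 + I (n(I) = I - 78/46 = I - 1*39/23 = I - 39/23 = -39/23 + I)
n(-137) - 1*(-25042) = (-39/23 - 137) - 1*(-25042) = -3190/23 + 25042 = 572776/23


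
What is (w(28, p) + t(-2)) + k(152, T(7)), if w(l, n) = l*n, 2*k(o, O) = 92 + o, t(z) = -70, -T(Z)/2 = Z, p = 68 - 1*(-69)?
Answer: 3888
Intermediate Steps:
p = 137 (p = 68 + 69 = 137)
T(Z) = -2*Z
k(o, O) = 46 + o/2 (k(o, O) = (92 + o)/2 = 46 + o/2)
(w(28, p) + t(-2)) + k(152, T(7)) = (28*137 - 70) + (46 + (½)*152) = (3836 - 70) + (46 + 76) = 3766 + 122 = 3888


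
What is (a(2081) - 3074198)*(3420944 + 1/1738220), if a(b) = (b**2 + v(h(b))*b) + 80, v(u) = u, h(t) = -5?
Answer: 3704691073953576939/869110 ≈ 4.2626e+12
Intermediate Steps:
a(b) = 80 + b**2 - 5*b (a(b) = (b**2 - 5*b) + 80 = 80 + b**2 - 5*b)
(a(2081) - 3074198)*(3420944 + 1/1738220) = ((80 + 2081**2 - 5*2081) - 3074198)*(3420944 + 1/1738220) = ((80 + 4330561 - 10405) - 3074198)*(3420944 + 1/1738220) = (4320236 - 3074198)*(5946353279681/1738220) = 1246038*(5946353279681/1738220) = 3704691073953576939/869110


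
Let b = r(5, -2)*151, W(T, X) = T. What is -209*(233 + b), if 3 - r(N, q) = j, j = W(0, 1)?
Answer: -143374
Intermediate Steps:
j = 0
r(N, q) = 3 (r(N, q) = 3 - 1*0 = 3 + 0 = 3)
b = 453 (b = 3*151 = 453)
-209*(233 + b) = -209*(233 + 453) = -209*686 = -143374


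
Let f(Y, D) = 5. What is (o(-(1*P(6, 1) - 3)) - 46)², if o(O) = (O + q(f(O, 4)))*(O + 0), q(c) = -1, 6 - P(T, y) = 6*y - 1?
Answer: 1936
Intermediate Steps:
P(T, y) = 7 - 6*y (P(T, y) = 6 - (6*y - 1) = 6 - (-1 + 6*y) = 6 + (1 - 6*y) = 7 - 6*y)
o(O) = O*(-1 + O) (o(O) = (O - 1)*(O + 0) = (-1 + O)*O = O*(-1 + O))
(o(-(1*P(6, 1) - 3)) - 46)² = ((-(1*(7 - 6*1) - 3))*(-1 - (1*(7 - 6*1) - 3)) - 46)² = ((-(1*(7 - 6) - 3))*(-1 - (1*(7 - 6) - 3)) - 46)² = ((-(1*1 - 3))*(-1 - (1*1 - 3)) - 46)² = ((-(1 - 3))*(-1 - (1 - 3)) - 46)² = ((-1*(-2))*(-1 - 1*(-2)) - 46)² = (2*(-1 + 2) - 46)² = (2*1 - 46)² = (2 - 46)² = (-44)² = 1936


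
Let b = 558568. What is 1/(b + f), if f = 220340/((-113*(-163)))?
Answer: 18419/10288484332 ≈ 1.7903e-6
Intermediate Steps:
f = 220340/18419 ≈ 11.963
1/(b + f) = 1/(558568 + 220340/18419) = 1/(10288484332/18419) = 18419/10288484332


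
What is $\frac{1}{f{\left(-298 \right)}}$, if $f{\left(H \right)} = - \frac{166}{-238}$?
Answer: $\frac{119}{83} \approx 1.4337$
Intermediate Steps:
$f{\left(H \right)} = \frac{83}{119}$ ($f{\left(H \right)} = \left(-166\right) \left(- \frac{1}{238}\right) = \frac{83}{119}$)
$\frac{1}{f{\left(-298 \right)}} = \frac{1}{\frac{83}{119}} = \frac{119}{83}$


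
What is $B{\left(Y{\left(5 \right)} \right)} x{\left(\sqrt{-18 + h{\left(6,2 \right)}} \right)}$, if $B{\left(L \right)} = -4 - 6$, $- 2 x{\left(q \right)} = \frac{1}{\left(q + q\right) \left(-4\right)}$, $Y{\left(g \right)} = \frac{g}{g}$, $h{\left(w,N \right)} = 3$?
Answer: $\frac{i \sqrt{15}}{24} \approx 0.16137 i$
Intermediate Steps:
$Y{\left(g \right)} = 1$
$x{\left(q \right)} = \frac{1}{16 q}$ ($x{\left(q \right)} = - \frac{1}{2 \left(q + q\right) \left(-4\right)} = - \frac{1}{2 \cdot 2 q \left(-4\right)} = - \frac{1}{2 \left(- 8 q\right)} = - \frac{\left(- \frac{1}{8}\right) \frac{1}{q}}{2} = \frac{1}{16 q}$)
$B{\left(L \right)} = -10$ ($B{\left(L \right)} = -4 - 6 = -10$)
$B{\left(Y{\left(5 \right)} \right)} x{\left(\sqrt{-18 + h{\left(6,2 \right)}} \right)} = - 10 \frac{1}{16 \sqrt{-18 + 3}} = - 10 \frac{1}{16 \sqrt{-15}} = - 10 \frac{1}{16 i \sqrt{15}} = - 10 \frac{\left(- \frac{1}{15}\right) i \sqrt{15}}{16} = - 10 \left(- \frac{i \sqrt{15}}{240}\right) = \frac{i \sqrt{15}}{24}$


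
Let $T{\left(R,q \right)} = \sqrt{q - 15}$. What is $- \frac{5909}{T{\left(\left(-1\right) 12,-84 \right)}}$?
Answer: $\frac{5909 i \sqrt{11}}{33} \approx 593.88 i$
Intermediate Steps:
$T{\left(R,q \right)} = \sqrt{-15 + q}$
$- \frac{5909}{T{\left(\left(-1\right) 12,-84 \right)}} = - \frac{5909}{\sqrt{-15 - 84}} = - \frac{5909}{\sqrt{-99}} = - \frac{5909}{3 i \sqrt{11}} = - 5909 \left(- \frac{i \sqrt{11}}{33}\right) = \frac{5909 i \sqrt{11}}{33}$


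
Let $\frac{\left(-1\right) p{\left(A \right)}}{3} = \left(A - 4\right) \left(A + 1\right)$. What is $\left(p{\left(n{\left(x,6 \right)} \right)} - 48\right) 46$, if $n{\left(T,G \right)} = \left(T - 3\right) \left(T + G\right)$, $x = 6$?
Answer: $-165600$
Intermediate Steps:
$n{\left(T,G \right)} = \left(-3 + T\right) \left(G + T\right)$
$p{\left(A \right)} = - 3 \left(1 + A\right) \left(-4 + A\right)$ ($p{\left(A \right)} = - 3 \left(A - 4\right) \left(A + 1\right) = - 3 \left(-4 + A\right) \left(1 + A\right) = - 3 \left(1 + A\right) \left(-4 + A\right)$)
$\left(p{\left(n{\left(x,6 \right)} \right)} - 48\right) 46 = \left(\left(12 - 3 \left(6^{2} - 18 - 18 + 6 \cdot 6\right)^{2} + 9 \left(6^{2} - 18 - 18 + 6 \cdot 6\right)\right) - 48\right) 46 = \left(\left(12 - 3 \left(36 - 18 - 18 + 36\right)^{2} + 9 \left(36 - 18 - 18 + 36\right)\right) - 48\right) 46 = \left(\left(12 - 3 \cdot 36^{2} + 9 \cdot 36\right) - 48\right) 46 = \left(\left(12 - 3888 + 324\right) - 48\right) 46 = \left(-3552 - 48\right) 46 = \left(-3600\right) 46 = -165600$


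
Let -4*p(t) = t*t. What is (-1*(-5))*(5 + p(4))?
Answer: 5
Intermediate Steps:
p(t) = -t**2/4 (p(t) = -t*t/4 = -t**2/4)
(-1*(-5))*(5 + p(4)) = (-1*(-5))*(5 - 1/4*4**2) = 5*(5 - 1/4*16) = 5*(5 - 4) = 5*1 = 5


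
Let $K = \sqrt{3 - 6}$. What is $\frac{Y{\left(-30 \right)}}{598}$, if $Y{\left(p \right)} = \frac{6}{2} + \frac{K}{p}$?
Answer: $\frac{3}{598} - \frac{i \sqrt{3}}{17940} \approx 0.0050167 - 9.6547 \cdot 10^{-5} i$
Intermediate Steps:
$K = i \sqrt{3}$ ($K = \sqrt{-3} = i \sqrt{3} \approx 1.732 i$)
$Y{\left(p \right)} = 3 + \frac{i \sqrt{3}}{p}$ ($Y{\left(p \right)} = \frac{6}{2} + \frac{i \sqrt{3}}{p} = 6 \cdot \frac{1}{2} + \frac{i \sqrt{3}}{p} = 3 + \frac{i \sqrt{3}}{p}$)
$\frac{Y{\left(-30 \right)}}{598} = \frac{3 + \frac{i \sqrt{3}}{-30}}{598} = \left(3 + i \sqrt{3} \left(- \frac{1}{30}\right)\right) \frac{1}{598} = \left(3 - \frac{i \sqrt{3}}{30}\right) \frac{1}{598} = \frac{3}{598} - \frac{i \sqrt{3}}{17940}$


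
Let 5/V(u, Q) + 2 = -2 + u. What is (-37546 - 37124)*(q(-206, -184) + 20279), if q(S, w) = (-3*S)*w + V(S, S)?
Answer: 48836507215/7 ≈ 6.9766e+9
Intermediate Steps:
V(u, Q) = 5/(-4 + u) (V(u, Q) = 5/(-2 + (-2 + u)) = 5/(-4 + u))
q(S, w) = 5/(-4 + S) - 3*S*w (q(S, w) = (-3*S)*w + 5/(-4 + S) = -3*S*w + 5/(-4 + S) = 5/(-4 + S) - 3*S*w)
(-37546 - 37124)*(q(-206, -184) + 20279) = (-37546 - 37124)*((5 - 3*(-206)*(-184)*(-4 - 206))/(-4 - 206) + 20279) = -74670*((5 - 3*(-206)*(-184)*(-210))/(-210) + 20279) = -74670*(-(5 + 23879520)/210 + 20279) = -74670*(-1/210*23879525 + 20279) = -74670*(-4775905/42 + 20279) = -74670*(-3924187/42) = 48836507215/7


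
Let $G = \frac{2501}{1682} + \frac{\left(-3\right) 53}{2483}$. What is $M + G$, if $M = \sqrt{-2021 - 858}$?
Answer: $\frac{5942545}{4176406} + i \sqrt{2879} \approx 1.4229 + 53.656 i$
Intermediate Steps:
$M = i \sqrt{2879}$ ($M = \sqrt{-2879} = i \sqrt{2879} \approx 53.656 i$)
$G = \frac{5942545}{4176406}$ ($G = 2501 \cdot \frac{1}{1682} - \frac{159}{2483} = \frac{2501}{1682} - \frac{159}{2483} = \frac{5942545}{4176406} \approx 1.4229$)
$M + G = i \sqrt{2879} + \frac{5942545}{4176406} = \frac{5942545}{4176406} + i \sqrt{2879}$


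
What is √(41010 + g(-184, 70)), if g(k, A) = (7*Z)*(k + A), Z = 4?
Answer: 3*√4202 ≈ 194.47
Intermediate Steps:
g(k, A) = 28*A + 28*k (g(k, A) = (7*4)*(k + A) = 28*(A + k) = 28*A + 28*k)
√(41010 + g(-184, 70)) = √(41010 + (28*70 + 28*(-184))) = √(41010 + (1960 - 5152)) = √(41010 - 3192) = √37818 = 3*√4202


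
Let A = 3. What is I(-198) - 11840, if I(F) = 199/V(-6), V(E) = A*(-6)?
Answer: -213319/18 ≈ -11851.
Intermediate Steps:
V(E) = -18 (V(E) = 3*(-6) = -18)
I(F) = -199/18 (I(F) = 199/(-18) = 199*(-1/18) = -199/18)
I(-198) - 11840 = -199/18 - 11840 = -213319/18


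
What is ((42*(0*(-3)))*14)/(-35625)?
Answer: 0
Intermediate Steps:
((42*(0*(-3)))*14)/(-35625) = ((42*0)*14)*(-1/35625) = (0*14)*(-1/35625) = 0*(-1/35625) = 0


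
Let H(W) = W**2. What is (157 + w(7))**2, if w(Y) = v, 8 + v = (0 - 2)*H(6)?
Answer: 5929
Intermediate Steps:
v = -80 (v = -8 + (0 - 2)*6**2 = -8 - 2*36 = -8 - 72 = -80)
w(Y) = -80
(157 + w(7))**2 = (157 - 80)**2 = 77**2 = 5929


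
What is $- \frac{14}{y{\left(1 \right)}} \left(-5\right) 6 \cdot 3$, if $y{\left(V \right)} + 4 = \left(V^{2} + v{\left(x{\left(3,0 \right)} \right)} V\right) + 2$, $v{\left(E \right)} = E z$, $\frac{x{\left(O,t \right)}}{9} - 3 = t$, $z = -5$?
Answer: $- \frac{315}{34} \approx -9.2647$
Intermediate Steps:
$x{\left(O,t \right)} = 27 + 9 t$
$v{\left(E \right)} = - 5 E$ ($v{\left(E \right)} = E \left(-5\right) = - 5 E$)
$y{\left(V \right)} = -2 + V^{2} - 135 V$ ($y{\left(V \right)} = -4 + \left(\left(V^{2} + - 5 \left(27 + 9 \cdot 0\right) V\right) + 2\right) = -4 + \left(\left(V^{2} + - 5 \left(27 + 0\right) V\right) + 2\right) = -4 + \left(\left(V^{2} + \left(-5\right) 27 V\right) + 2\right) = -4 + \left(\left(V^{2} - 135 V\right) + 2\right) = -4 + \left(2 + V^{2} - 135 V\right) = -2 + V^{2} - 135 V$)
$- \frac{14}{y{\left(1 \right)}} \left(-5\right) 6 \cdot 3 = - \frac{14}{-2 + 1^{2} - 135} \left(-5\right) 6 \cdot 3 = - \frac{14}{-2 + 1 - 135} \left(\left(-30\right) 3\right) = - \frac{14}{-136} \left(-90\right) = \left(-14\right) \left(- \frac{1}{136}\right) \left(-90\right) = \frac{7}{68} \left(-90\right) = - \frac{315}{34}$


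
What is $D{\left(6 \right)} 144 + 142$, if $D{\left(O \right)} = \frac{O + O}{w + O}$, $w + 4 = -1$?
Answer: $1870$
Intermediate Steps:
$w = -5$ ($w = -4 - 1 = -5$)
$D{\left(O \right)} = \frac{2 O}{-5 + O}$ ($D{\left(O \right)} = \frac{O + O}{-5 + O} = \frac{2 O}{-5 + O}$)
$D{\left(6 \right)} 144 + 142 = 2 \cdot 6 \frac{1}{-5 + 6} \cdot 144 + 142 = 2 \cdot 6 \cdot 1^{-1} \cdot 144 + 142 = 2 \cdot 6 \cdot 1 \cdot 144 + 142 = 12 \cdot 144 + 142 = 1728 + 142 = 1870$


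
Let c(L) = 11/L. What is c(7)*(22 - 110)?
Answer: -968/7 ≈ -138.29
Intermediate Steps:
c(7)*(22 - 110) = (11/7)*(22 - 110) = (11*(⅐))*(-88) = (11/7)*(-88) = -968/7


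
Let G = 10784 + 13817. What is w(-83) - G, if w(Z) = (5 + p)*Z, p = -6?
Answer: -24518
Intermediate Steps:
w(Z) = -Z (w(Z) = (5 - 6)*Z = -Z)
G = 24601
w(-83) - G = -1*(-83) - 1*24601 = 83 - 24601 = -24518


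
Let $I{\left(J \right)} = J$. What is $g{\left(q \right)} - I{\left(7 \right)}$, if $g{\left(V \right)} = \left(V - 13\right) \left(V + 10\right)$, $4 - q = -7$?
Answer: $-49$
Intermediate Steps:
$q = 11$ ($q = 4 - -7 = 4 + 7 = 11$)
$g{\left(V \right)} = \left(-13 + V\right) \left(10 + V\right)$
$g{\left(q \right)} - I{\left(7 \right)} = \left(-130 + 11^{2} - 33\right) - 7 = \left(-130 + 121 - 33\right) - 7 = -42 - 7 = -49$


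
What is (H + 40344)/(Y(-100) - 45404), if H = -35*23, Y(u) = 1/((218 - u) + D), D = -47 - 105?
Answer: -6563474/7537063 ≈ -0.87083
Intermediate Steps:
D = -152
Y(u) = 1/(66 - u) (Y(u) = 1/((218 - u) - 152) = 1/(66 - u))
H = -805
(H + 40344)/(Y(-100) - 45404) = (-805 + 40344)/(-1/(-66 - 100) - 45404) = 39539/(-1/(-166) - 45404) = 39539/(-1*(-1/166) - 45404) = 39539/(1/166 - 45404) = 39539/(-7537063/166) = 39539*(-166/7537063) = -6563474/7537063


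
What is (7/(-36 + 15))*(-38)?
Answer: 38/3 ≈ 12.667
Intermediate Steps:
(7/(-36 + 15))*(-38) = (7/(-21))*(-38) = -1/21*7*(-38) = -⅓*(-38) = 38/3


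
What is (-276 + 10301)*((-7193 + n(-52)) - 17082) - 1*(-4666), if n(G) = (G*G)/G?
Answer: -243873509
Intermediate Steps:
n(G) = G (n(G) = G²/G = G)
(-276 + 10301)*((-7193 + n(-52)) - 17082) - 1*(-4666) = (-276 + 10301)*((-7193 - 52) - 17082) - 1*(-4666) = 10025*(-7245 - 17082) + 4666 = 10025*(-24327) + 4666 = -243878175 + 4666 = -243873509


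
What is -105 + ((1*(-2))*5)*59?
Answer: -695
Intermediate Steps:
-105 + ((1*(-2))*5)*59 = -105 - 2*5*59 = -105 - 10*59 = -105 - 590 = -695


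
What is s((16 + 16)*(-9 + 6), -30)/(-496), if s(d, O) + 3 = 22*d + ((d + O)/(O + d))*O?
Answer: 2145/496 ≈ 4.3246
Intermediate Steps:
s(d, O) = -3 + O + 22*d (s(d, O) = -3 + (22*d + ((d + O)/(O + d))*O) = -3 + (22*d + ((O + d)/(O + d))*O) = -3 + (22*d + 1*O) = -3 + (22*d + O) = -3 + (O + 22*d) = -3 + O + 22*d)
s((16 + 16)*(-9 + 6), -30)/(-496) = (-3 - 30 + 22*((16 + 16)*(-9 + 6)))/(-496) = (-3 - 30 + 22*(32*(-3)))*(-1/496) = (-3 - 30 + 22*(-96))*(-1/496) = (-3 - 30 - 2112)*(-1/496) = -2145*(-1/496) = 2145/496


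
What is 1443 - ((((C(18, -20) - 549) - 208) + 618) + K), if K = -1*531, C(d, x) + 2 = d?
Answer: 2097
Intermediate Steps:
C(d, x) = -2 + d
K = -531
1443 - ((((C(18, -20) - 549) - 208) + 618) + K) = 1443 - (((((-2 + 18) - 549) - 208) + 618) - 531) = 1443 - ((((16 - 549) - 208) + 618) - 531) = 1443 - (((-533 - 208) + 618) - 531) = 1443 - ((-741 + 618) - 531) = 1443 - (-123 - 531) = 1443 - 1*(-654) = 1443 + 654 = 2097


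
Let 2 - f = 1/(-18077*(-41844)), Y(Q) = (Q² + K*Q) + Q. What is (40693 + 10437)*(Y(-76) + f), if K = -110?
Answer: 271927069308454075/378206994 ≈ 7.1899e+8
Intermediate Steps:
Y(Q) = Q² - 109*Q (Y(Q) = (Q² - 110*Q) + Q = Q² - 109*Q)
f = 1512827975/756413988 (f = 2 - 1/((-18077)*(-41844)) = 2 - (-1)*(-1)/(18077*41844) = 2 - 1*1/756413988 = 2 - 1/756413988 = 1512827975/756413988 ≈ 2.0000)
(40693 + 10437)*(Y(-76) + f) = (40693 + 10437)*(-76*(-109 - 76) + 1512827975/756413988) = 51130*(-76*(-185) + 1512827975/756413988) = 51130*(14060 + 1512827975/756413988) = 51130*(10636693499255/756413988) = 271927069308454075/378206994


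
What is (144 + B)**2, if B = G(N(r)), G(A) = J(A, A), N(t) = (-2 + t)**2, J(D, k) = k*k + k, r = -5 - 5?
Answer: 442008576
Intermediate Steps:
r = -10
J(D, k) = k + k**2 (J(D, k) = k**2 + k = k + k**2)
G(A) = A*(1 + A)
B = 20880 (B = (-2 - 10)**2*(1 + (-2 - 10)**2) = (-12)**2*(1 + (-12)**2) = 144*(1 + 144) = 144*145 = 20880)
(144 + B)**2 = (144 + 20880)**2 = 21024**2 = 442008576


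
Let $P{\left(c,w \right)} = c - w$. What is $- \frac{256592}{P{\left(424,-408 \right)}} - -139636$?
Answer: $\frac{7245035}{52} \approx 1.3933 \cdot 10^{5}$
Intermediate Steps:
$- \frac{256592}{P{\left(424,-408 \right)}} - -139636 = - \frac{256592}{424 - -408} - -139636 = - \frac{256592}{424 + 408} + 139636 = - \frac{256592}{832} + 139636 = \left(-256592\right) \frac{1}{832} + 139636 = - \frac{16037}{52} + 139636 = \frac{7245035}{52}$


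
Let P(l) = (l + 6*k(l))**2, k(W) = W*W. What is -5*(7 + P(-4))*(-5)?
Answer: 211775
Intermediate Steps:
k(W) = W**2
P(l) = (l + 6*l**2)**2
-5*(7 + P(-4))*(-5) = -5*(7 + (-4)**2*(1 + 6*(-4))**2)*(-5) = -5*(7 + 16*(1 - 24)**2)*(-5) = -5*(7 + 16*(-23)**2)*(-5) = -5*(7 + 16*529)*(-5) = -5*(7 + 8464)*(-5) = -5*8471*(-5) = -42355*(-5) = 211775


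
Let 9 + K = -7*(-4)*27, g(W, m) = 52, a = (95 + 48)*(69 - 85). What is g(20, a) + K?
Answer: 799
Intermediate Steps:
a = -2288 (a = 143*(-16) = -2288)
K = 747 (K = -9 - 7*(-4)*27 = -9 + 28*27 = -9 + 756 = 747)
g(20, a) + K = 52 + 747 = 799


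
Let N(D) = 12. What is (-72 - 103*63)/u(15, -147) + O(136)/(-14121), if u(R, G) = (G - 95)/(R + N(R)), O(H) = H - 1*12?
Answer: 2501462779/3417282 ≈ 732.00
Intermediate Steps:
O(H) = -12 + H (O(H) = H - 12 = -12 + H)
u(R, G) = (-95 + G)/(12 + R) (u(R, G) = (G - 95)/(R + 12) = (-95 + G)/(12 + R))
(-72 - 103*63)/u(15, -147) + O(136)/(-14121) = (-72 - 103*63)/(((-95 - 147)/(12 + 15))) + (-12 + 136)/(-14121) = (-72 - 6489)/((-242/27)) + 124*(-1/14121) = -6561/((1/27)*(-242)) - 124/14121 = -6561/(-242/27) - 124/14121 = -6561*(-27/242) - 124/14121 = 177147/242 - 124/14121 = 2501462779/3417282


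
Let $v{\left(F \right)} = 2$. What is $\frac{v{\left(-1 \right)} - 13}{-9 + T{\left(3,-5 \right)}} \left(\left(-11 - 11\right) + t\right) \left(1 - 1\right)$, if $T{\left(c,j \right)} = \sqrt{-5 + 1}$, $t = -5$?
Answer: $0$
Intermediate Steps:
$T{\left(c,j \right)} = 2 i$ ($T{\left(c,j \right)} = \sqrt{-4} = 2 i$)
$\frac{v{\left(-1 \right)} - 13}{-9 + T{\left(3,-5 \right)}} \left(\left(-11 - 11\right) + t\right) \left(1 - 1\right) = \frac{2 - 13}{-9 + 2 i} \left(\left(-11 - 11\right) - 5\right) \left(1 - 1\right) = - 11 \frac{-9 - 2 i}{85} \left(-22 - 5\right) \left(1 - 1\right) = - \frac{11 \left(-9 - 2 i\right)}{85} \left(-27\right) 0 = \frac{297 \left(-9 - 2 i\right)}{85} \cdot 0 = 0$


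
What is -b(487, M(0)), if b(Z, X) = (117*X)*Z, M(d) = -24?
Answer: 1367496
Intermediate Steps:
b(Z, X) = 117*X*Z
-b(487, M(0)) = -117*(-24)*487 = -1*(-1367496) = 1367496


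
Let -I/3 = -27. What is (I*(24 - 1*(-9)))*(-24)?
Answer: -64152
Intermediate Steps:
I = 81 (I = -3*(-27) = 81)
(I*(24 - 1*(-9)))*(-24) = (81*(24 - 1*(-9)))*(-24) = (81*(24 + 9))*(-24) = (81*33)*(-24) = 2673*(-24) = -64152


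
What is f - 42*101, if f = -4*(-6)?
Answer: -4218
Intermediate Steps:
f = 24
f - 42*101 = 24 - 42*101 = 24 - 4242 = -4218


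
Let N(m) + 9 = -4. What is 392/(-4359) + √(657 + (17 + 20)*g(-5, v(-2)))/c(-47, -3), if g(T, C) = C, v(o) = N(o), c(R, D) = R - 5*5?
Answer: -392/4359 - √11/18 ≈ -0.27419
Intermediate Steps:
N(m) = -13 (N(m) = -9 - 4 = -13)
c(R, D) = -25 + R (c(R, D) = R - 25 = -25 + R)
v(o) = -13
392/(-4359) + √(657 + (17 + 20)*g(-5, v(-2)))/c(-47, -3) = 392/(-4359) + √(657 + (17 + 20)*(-13))/(-25 - 47) = 392*(-1/4359) + √(657 + 37*(-13))/(-72) = -392/4359 + √(657 - 481)*(-1/72) = -392/4359 + √176*(-1/72) = -392/4359 + (4*√11)*(-1/72) = -392/4359 - √11/18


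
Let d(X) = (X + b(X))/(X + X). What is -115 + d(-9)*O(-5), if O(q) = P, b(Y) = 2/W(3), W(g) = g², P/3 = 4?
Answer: -2947/27 ≈ -109.15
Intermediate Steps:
P = 12 (P = 3*4 = 12)
b(Y) = 2/9 (b(Y) = 2/(3²) = 2/9)
O(q) = 12
d(X) = (2/9 + X)/(2*X) (d(X) = (X + 2/9)/(X + X) = (2/9 + X)/((2*X)) = (2/9 + X)*(1/(2*X)) = (2/9 + X)/(2*X))
-115 + d(-9)*O(-5) = -115 + ((1/18)*(2 + 9*(-9))/(-9))*12 = -115 + ((1/18)*(-⅑)*(2 - 81))*12 = -115 + ((1/18)*(-⅑)*(-79))*12 = -115 + (79/162)*12 = -115 + 158/27 = -2947/27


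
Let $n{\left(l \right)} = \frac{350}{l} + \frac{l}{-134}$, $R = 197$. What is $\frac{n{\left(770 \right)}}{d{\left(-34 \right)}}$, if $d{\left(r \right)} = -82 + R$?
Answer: $- \frac{780}{16951} \approx -0.046015$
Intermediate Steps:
$d{\left(r \right)} = 115$ ($d{\left(r \right)} = -82 + 197 = 115$)
$n{\left(l \right)} = \frac{350}{l} - \frac{l}{134}$ ($n{\left(l \right)} = \frac{350}{l} + l \left(- \frac{1}{134}\right) = \frac{350}{l} - \frac{l}{134}$)
$\frac{n{\left(770 \right)}}{d{\left(-34 \right)}} = \frac{\frac{350}{770} - \frac{385}{67}}{115} = \left(350 \cdot \frac{1}{770} - \frac{385}{67}\right) \frac{1}{115} = \left(\frac{5}{11} - \frac{385}{67}\right) \frac{1}{115} = \left(- \frac{3900}{737}\right) \frac{1}{115} = - \frac{780}{16951}$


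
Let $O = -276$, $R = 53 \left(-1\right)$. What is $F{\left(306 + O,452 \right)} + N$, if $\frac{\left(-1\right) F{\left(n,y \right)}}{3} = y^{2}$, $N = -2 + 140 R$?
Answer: $-620334$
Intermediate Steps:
$R = -53$
$N = -7422$ ($N = -2 + 140 \left(-53\right) = -2 - 7420 = -7422$)
$F{\left(n,y \right)} = - 3 y^{2}$
$F{\left(306 + O,452 \right)} + N = - 3 \cdot 452^{2} - 7422 = \left(-3\right) 204304 - 7422 = -612912 - 7422 = -620334$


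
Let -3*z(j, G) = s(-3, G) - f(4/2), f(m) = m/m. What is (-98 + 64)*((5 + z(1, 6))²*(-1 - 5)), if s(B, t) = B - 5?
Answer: 13056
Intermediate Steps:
f(m) = 1
s(B, t) = -5 + B
z(j, G) = 3 (z(j, G) = -((-5 - 3) - 1*1)/3 = -(-8 - 1)/3 = -⅓*(-9) = 3)
(-98 + 64)*((5 + z(1, 6))²*(-1 - 5)) = (-98 + 64)*((5 + 3)²*(-1 - 5)) = -34*8²*(-6) = -2176*(-6) = -34*(-384) = 13056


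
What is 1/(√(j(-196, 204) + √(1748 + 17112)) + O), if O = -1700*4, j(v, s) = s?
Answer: -1/(6800 - √(204 + 2*√4715)) ≈ -0.00014746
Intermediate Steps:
O = -6800 (O = -850*8 = -6800)
1/(√(j(-196, 204) + √(1748 + 17112)) + O) = 1/(√(204 + √(1748 + 17112)) - 6800) = 1/(√(204 + √18860) - 6800) = 1/(√(204 + 2*√4715) - 6800) = 1/(-6800 + √(204 + 2*√4715))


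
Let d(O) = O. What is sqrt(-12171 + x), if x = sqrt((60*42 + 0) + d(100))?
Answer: sqrt(-12171 + 2*sqrt(655)) ≈ 110.09*I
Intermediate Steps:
x = 2*sqrt(655) (x = sqrt((60*42 + 0) + 100) = sqrt((2520 + 0) + 100) = sqrt(2520 + 100) = sqrt(2620) = 2*sqrt(655) ≈ 51.186)
sqrt(-12171 + x) = sqrt(-12171 + 2*sqrt(655))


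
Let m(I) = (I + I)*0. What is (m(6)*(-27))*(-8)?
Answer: 0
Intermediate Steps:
m(I) = 0 (m(I) = (2*I)*0 = 0)
(m(6)*(-27))*(-8) = (0*(-27))*(-8) = 0*(-8) = 0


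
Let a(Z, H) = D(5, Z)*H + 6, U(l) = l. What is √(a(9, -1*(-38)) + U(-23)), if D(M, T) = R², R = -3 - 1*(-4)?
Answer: √21 ≈ 4.5826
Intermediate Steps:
R = 1 (R = -3 + 4 = 1)
D(M, T) = 1 (D(M, T) = 1² = 1)
a(Z, H) = 6 + H (a(Z, H) = 1*H + 6 = H + 6 = 6 + H)
√(a(9, -1*(-38)) + U(-23)) = √((6 - 1*(-38)) - 23) = √((6 + 38) - 23) = √(44 - 23) = √21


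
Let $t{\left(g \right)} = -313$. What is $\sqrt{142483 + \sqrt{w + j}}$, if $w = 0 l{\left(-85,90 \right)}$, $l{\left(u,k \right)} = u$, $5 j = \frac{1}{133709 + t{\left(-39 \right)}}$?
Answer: $\frac{\sqrt{15846329499388300 + 333490 \sqrt{166745}}}{333490} \approx 377.47$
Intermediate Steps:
$j = \frac{1}{666980}$ ($j = \frac{1}{5 \left(133709 - 313\right)} = \frac{1}{5 \cdot 133396} = \frac{1}{5} \cdot \frac{1}{133396} = \frac{1}{666980} \approx 1.4993 \cdot 10^{-6}$)
$w = 0$ ($w = 0 \left(-85\right) = 0$)
$\sqrt{142483 + \sqrt{w + j}} = \sqrt{142483 + \sqrt{0 + \frac{1}{666980}}} = \sqrt{142483 + \sqrt{\frac{1}{666980}}} = \sqrt{142483 + \frac{\sqrt{166745}}{333490}}$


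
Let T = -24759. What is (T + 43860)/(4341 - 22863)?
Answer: -6367/6174 ≈ -1.0313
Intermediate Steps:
(T + 43860)/(4341 - 22863) = (-24759 + 43860)/(4341 - 22863) = 19101/(-18522) = 19101*(-1/18522) = -6367/6174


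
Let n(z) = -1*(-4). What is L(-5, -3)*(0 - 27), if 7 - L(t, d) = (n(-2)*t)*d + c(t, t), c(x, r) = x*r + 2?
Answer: 2160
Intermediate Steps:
c(x, r) = 2 + r*x (c(x, r) = r*x + 2 = 2 + r*x)
n(z) = 4
L(t, d) = 5 - t² - 4*d*t (L(t, d) = 7 - ((4*t)*d + (2 + t*t)) = 7 - (4*d*t + (2 + t²)) = 7 - (2 + t² + 4*d*t) = 7 + (-2 - t² - 4*d*t) = 5 - t² - 4*d*t)
L(-5, -3)*(0 - 27) = (5 - 1*(-5)² - 4*(-3)*(-5))*(0 - 27) = (5 - 1*25 - 60)*(-27) = (5 - 25 - 60)*(-27) = -80*(-27) = 2160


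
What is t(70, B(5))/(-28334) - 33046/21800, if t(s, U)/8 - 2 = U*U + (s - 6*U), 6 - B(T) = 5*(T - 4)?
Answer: -237002541/154420300 ≈ -1.5348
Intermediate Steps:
B(T) = 26 - 5*T (B(T) = 6 - 5*(T - 4) = 6 - 5*(-4 + T) = 6 - (-20 + 5*T) = 6 + (20 - 5*T) = 26 - 5*T)
t(s, U) = 16 - 48*U + 8*s + 8*U**2 (t(s, U) = 16 + 8*(U*U + (s - 6*U)) = 16 + 8*(U**2 + (s - 6*U)) = 16 + 8*(s + U**2 - 6*U) = 16 + (-48*U + 8*s + 8*U**2) = 16 - 48*U + 8*s + 8*U**2)
t(70, B(5))/(-28334) - 33046/21800 = (16 - 48*(26 - 5*5) + 8*70 + 8*(26 - 5*5)**2)/(-28334) - 33046/21800 = (16 - 48*(26 - 25) + 560 + 8*(26 - 25)**2)*(-1/28334) - 33046*1/21800 = (16 - 48*1 + 560 + 8*1**2)*(-1/28334) - 16523/10900 = (16 - 48 + 560 + 8*1)*(-1/28334) - 16523/10900 = (16 - 48 + 560 + 8)*(-1/28334) - 16523/10900 = 536*(-1/28334) - 16523/10900 = -268/14167 - 16523/10900 = -237002541/154420300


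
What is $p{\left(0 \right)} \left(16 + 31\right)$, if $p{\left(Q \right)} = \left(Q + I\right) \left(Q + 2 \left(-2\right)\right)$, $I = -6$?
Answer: $1128$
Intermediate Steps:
$p{\left(Q \right)} = \left(-6 + Q\right) \left(-4 + Q\right)$ ($p{\left(Q \right)} = \left(Q - 6\right) \left(Q + 2 \left(-2\right)\right) = \left(-6 + Q\right) \left(Q - 4\right) = \left(-6 + Q\right) \left(-4 + Q\right)$)
$p{\left(0 \right)} \left(16 + 31\right) = \left(24 + 0^{2} - 0\right) \left(16 + 31\right) = \left(24 + 0 + 0\right) 47 = 24 \cdot 47 = 1128$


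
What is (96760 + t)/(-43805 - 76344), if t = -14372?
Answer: -82388/120149 ≈ -0.68571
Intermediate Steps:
(96760 + t)/(-43805 - 76344) = (96760 - 14372)/(-43805 - 76344) = 82388/(-120149) = 82388*(-1/120149) = -82388/120149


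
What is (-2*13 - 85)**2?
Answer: 12321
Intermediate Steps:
(-2*13 - 85)**2 = (-26 - 85)**2 = (-111)**2 = 12321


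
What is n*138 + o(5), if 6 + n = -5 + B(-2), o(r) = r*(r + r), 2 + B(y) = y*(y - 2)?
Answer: -640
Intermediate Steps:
B(y) = -2 + y*(-2 + y) (B(y) = -2 + y*(y - 2) = -2 + y*(-2 + y))
o(r) = 2*r² (o(r) = r*(2*r) = 2*r²)
n = -5 (n = -6 + (-5 + (-2 + (-2)² - 2*(-2))) = -6 + (-5 + (-2 + 4 + 4)) = -6 + (-5 + 6) = -6 + 1 = -5)
n*138 + o(5) = -5*138 + 2*5² = -690 + 2*25 = -690 + 50 = -640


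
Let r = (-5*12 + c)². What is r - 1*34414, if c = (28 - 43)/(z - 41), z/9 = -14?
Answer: -859672021/27889 ≈ -30825.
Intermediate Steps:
z = -126 (z = 9*(-14) = -126)
c = 15/167 (c = (28 - 43)/(-126 - 41) = -15/(-167) = -15*(-1/167) = 15/167 ≈ 0.089820)
r = 100100025/27889 (r = (-5*12 + 15/167)² = (-60 + 15/167)² = (-10005/167)² = 100100025/27889 ≈ 3589.2)
r - 1*34414 = 100100025/27889 - 1*34414 = 100100025/27889 - 34414 = -859672021/27889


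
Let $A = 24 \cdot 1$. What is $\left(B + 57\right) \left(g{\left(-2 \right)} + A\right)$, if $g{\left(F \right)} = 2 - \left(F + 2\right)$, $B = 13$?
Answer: $1820$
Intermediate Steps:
$g{\left(F \right)} = - F$ ($g{\left(F \right)} = 2 - \left(2 + F\right) = - F$)
$A = 24$
$\left(B + 57\right) \left(g{\left(-2 \right)} + A\right) = \left(13 + 57\right) \left(\left(-1\right) \left(-2\right) + 24\right) = 70 \left(2 + 24\right) = 70 \cdot 26 = 1820$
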